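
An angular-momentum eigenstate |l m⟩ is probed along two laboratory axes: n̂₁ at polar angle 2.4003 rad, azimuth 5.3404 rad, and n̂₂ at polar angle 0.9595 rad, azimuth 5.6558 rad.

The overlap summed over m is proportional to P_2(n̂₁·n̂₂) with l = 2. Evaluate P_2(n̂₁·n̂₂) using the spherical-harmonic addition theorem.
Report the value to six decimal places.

Term-by-term m-sum for l=2 (normalisation 4π/5 = 2.513274):
  [-2]  conj(Y_{2,-2})(Ω₁) = (-0.054528, -0.167469) ; Y_{2,-2}(Ω₂) = (0.080507, 0.246209) ; Δ = (0.036843, -0.026908)
  [-1]  conj(Y_{2,-1})(Ω₁) = (-0.226068, 0.311357) ; Y_{2,-1}(Ω₂) = (0.293947, 0.213146) ; Δ = (-0.132817, 0.043337)
  [+0]  conj(Y_{2,0})(Ω₁) = (0.199373, -0.000000) ; Y_{2,0}(Ω₂) = (-0.003726, 0.000000) ; Δ = (-0.000743, 0.000000)
  [+1]  conj(Y_{2,1})(Ω₁) = (0.226068, 0.311357) ; Y_{2,1}(Ω₂) = (-0.293947, 0.213146) ; Δ = (-0.132817, -0.043337)
  [+2]  conj(Y_{2,2})(Ω₁) = (-0.054528, 0.167469) ; Y_{2,2}(Ω₂) = (0.080507, -0.246209) ; Δ = (0.036843, 0.026908)
Accumulated sum (-0.192691, 0.000000); after 4π/(2l+1) scaling, (-0.484285, 0.000000) ⇒ P_2 = -0.484285

-0.484285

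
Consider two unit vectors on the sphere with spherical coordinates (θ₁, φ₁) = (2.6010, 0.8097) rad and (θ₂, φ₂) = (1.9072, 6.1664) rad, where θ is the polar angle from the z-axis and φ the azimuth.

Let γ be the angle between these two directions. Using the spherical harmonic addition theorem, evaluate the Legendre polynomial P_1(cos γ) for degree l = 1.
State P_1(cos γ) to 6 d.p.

0.574817

Addition theorem: P_1(cos γ) = (4π/3) Σ_m Y*_{lm}(Ω₁) Y_{lm}(Ω₂), m = −1…1:
  [-1]  conj(Y_{1,-1})(Ω₁) = +0.122636+0.128746i ; Y_{1,-1}(Ω₂) = +0.323907+0.038000i ; Δ = +0.034830+0.046362i
  [+0]  conj(Y_{1,0})(Ω₁) = -0.418930-0.000000i ; Y_{1,0}(Ω₂) = -0.161285+0.000000i ; Δ = +0.067567+0.000000i
  [+1]  conj(Y_{1,1})(Ω₁) = -0.122636+0.128746i ; Y_{1,1}(Ω₂) = -0.323907+0.038000i ; Δ = +0.034830-0.046362i
Total Σ_m = +0.137228+0.000000i. Multiply by 4.188790: +0.574817+0.000000i. P_1(cos γ) = 0.574817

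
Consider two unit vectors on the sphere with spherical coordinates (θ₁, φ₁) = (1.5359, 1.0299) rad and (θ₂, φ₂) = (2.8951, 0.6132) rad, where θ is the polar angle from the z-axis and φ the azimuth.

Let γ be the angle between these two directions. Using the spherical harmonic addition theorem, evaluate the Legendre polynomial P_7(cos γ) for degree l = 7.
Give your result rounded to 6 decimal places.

Addition theorem: P_7(cos γ) = (4π/15) Σ_m Y*_{lm}(Ω₁) Y_{lm}(Ω₂), m = −7…7:
  term(m=-7) = (-0.000012, 0.000003)   from Y*(Ω₁)=(0.299217, 0.397977), Y(Ω₂)=(-0.000010, 0.000024)
  term(m=-6) = (0.000020, -0.000015)   from Y*(Ω₁)=(0.064689, -0.006738), Y(Ω₂)=(0.000329, -0.000196)
  term(m=-5) = (0.000629, -0.001118)   from Y*(Ω₁)=(-0.152407, 0.326174), Y(Ω₂)=(-0.003553, -0.000269)
  term(m=-4) = (-0.000170, 0.001766)   from Y*(Ω₁)=(0.042582, 0.063216), Y(Ω₂)=(0.017968, 0.014794)
  term(m=-3) = (0.011012, 0.033153)   from Y*(Ω₁)=(-0.322011, 0.016725), Y(Ω₂)=(-0.028773, -0.104450)
  term(m=-2) = (-0.018722, -0.020611)   from Y*(Ω₁)=(-0.038074, 0.071553), Y(Ω₂)=(-0.115987, 0.323363)
  term(m=-1) = (-0.180386, -0.079842)   from Y*(Ω₁)=(-0.158968, -0.264660), Y(Ω₂)=(0.522542, -0.367709)
  term(m=+0) = (0.028152, 0.000000)   from Y*(Ω₁)=(-0.082472, -0.000000), Y(Ω₂)=(-0.341356, 0.000000)
  term(m=+1) = (-0.180386, 0.079842)   from Y*(Ω₁)=(0.158968, -0.264660), Y(Ω₂)=(-0.522542, -0.367709)
  term(m=+2) = (-0.018722, 0.020611)   from Y*(Ω₁)=(-0.038074, -0.071553), Y(Ω₂)=(-0.115987, -0.323363)
  term(m=+3) = (0.011012, -0.033153)   from Y*(Ω₁)=(0.322011, 0.016725), Y(Ω₂)=(0.028773, -0.104450)
  term(m=+4) = (-0.000170, -0.001766)   from Y*(Ω₁)=(0.042582, -0.063216), Y(Ω₂)=(0.017968, -0.014794)
  term(m=+5) = (0.000629, 0.001118)   from Y*(Ω₁)=(0.152407, 0.326174), Y(Ω₂)=(0.003553, -0.000269)
  term(m=+6) = (0.000020, 0.000015)   from Y*(Ω₁)=(0.064689, 0.006738), Y(Ω₂)=(0.000329, 0.000196)
  term(m=+7) = (-0.000012, -0.000003)   from Y*(Ω₁)=(-0.299217, 0.397977), Y(Ω₂)=(0.000010, 0.000024)
Accumulated sum (-0.347104, -0.000000); after 4π/(2l+1) scaling, (-0.290789, -0.000000) ⇒ P_7 = -0.290789

-0.290789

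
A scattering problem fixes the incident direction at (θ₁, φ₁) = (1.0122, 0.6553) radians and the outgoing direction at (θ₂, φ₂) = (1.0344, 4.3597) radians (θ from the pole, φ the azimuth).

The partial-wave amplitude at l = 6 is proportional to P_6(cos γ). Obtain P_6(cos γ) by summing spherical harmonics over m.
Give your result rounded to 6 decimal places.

Term-by-term m-sum for l=6 (normalisation 4π/13 = 0.966644):
  [-6]  conj(Y_{6,-6})(Ω₁) = -0.126411-0.127632i ; Y_{6,-6}(Ω₂) = +0.101062-0.166575i ; Δ = -0.034036+0.008158i
  [-5]  conj(Y_{6,-5})(Ω₁) = -0.385391-0.052310i ; Y_{6,-5}(Ω₂) = -0.393850-0.076827i ; Δ = +0.147767+0.050211i
  [-4]  conj(Y_{6,-4})(Ω₁) = -0.334529+0.191713i ; Y_{6,-4}(Ω₂) = +0.058125+0.360084i ; Δ = -0.088477-0.109315i
  [-3]  conj(Y_{6,-3})(Ω₁) = -0.007281+0.017460i ; Y_{6,-3}(Ω₂) = -0.023433+0.013192i ; Δ = -0.000060-0.000505i
  [-2]  conj(Y_{6,-2})(Ω₁) = -0.087511-0.328702i ; Y_{6,-2}(Ω₂) = +0.265681+0.226234i ; Δ = +0.051114-0.107128i
  [-1]  conj(Y_{6,-1})(Ω₁) = -0.120834-0.092874i ; Y_{6,-1}(Ω₂) = +0.036512-0.099197i ; Δ = -0.013625+0.008595i
  [+0]  conj(Y_{6,0})(Ω₁) = +0.302559-0.000000i ; Y_{6,0}(Ω₂) = +0.321149+0.000000i ; Δ = +0.097167+0.000000i
  [+1]  conj(Y_{6,1})(Ω₁) = +0.120834-0.092874i ; Y_{6,1}(Ω₂) = -0.036512-0.099197i ; Δ = -0.013625-0.008595i
  [+2]  conj(Y_{6,2})(Ω₁) = -0.087511+0.328702i ; Y_{6,2}(Ω₂) = +0.265681-0.226234i ; Δ = +0.051114+0.107128i
  [+3]  conj(Y_{6,3})(Ω₁) = +0.007281+0.017460i ; Y_{6,3}(Ω₂) = +0.023433+0.013192i ; Δ = -0.000060+0.000505i
  [+4]  conj(Y_{6,4})(Ω₁) = -0.334529-0.191713i ; Y_{6,4}(Ω₂) = +0.058125-0.360084i ; Δ = -0.088477+0.109315i
  [+5]  conj(Y_{6,5})(Ω₁) = +0.385391-0.052310i ; Y_{6,5}(Ω₂) = +0.393850-0.076827i ; Δ = +0.147767-0.050211i
  [+6]  conj(Y_{6,6})(Ω₁) = -0.126411+0.127632i ; Y_{6,6}(Ω₂) = +0.101062+0.166575i ; Δ = -0.034036-0.008158i
Σ over m = +0.222533+0.000000i; ×(4π/13) → +0.215110+0.000000i. Real part: 0.215110

0.215110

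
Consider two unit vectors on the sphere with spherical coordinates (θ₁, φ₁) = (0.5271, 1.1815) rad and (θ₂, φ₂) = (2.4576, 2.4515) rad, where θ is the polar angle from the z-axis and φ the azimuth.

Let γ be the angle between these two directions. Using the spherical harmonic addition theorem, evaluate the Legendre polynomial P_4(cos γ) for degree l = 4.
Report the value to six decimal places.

Expand P_4 via completeness: Σ_{m} conj(Y_{4,m}) at Ω₁ times Y_{4,m} at Ω₂ —
  m=-4: +0.000386-0.028332i × -0.065488+0.026250i = +0.000718+0.001866i  (running Σ = +0.000718+0.001866i)
  m=-3: -0.126669-0.053990i × -0.117236+0.214864i = +0.026451-0.020887i  (running Σ = +0.027169-0.019022i)
  m=-2: -0.254826+0.251381i × +0.081106+0.420340i = -0.126333-0.086725i  (running Σ = -0.099164-0.105747i)
  m=-1: +0.173979+0.424098i × +0.215307+0.177734i = -0.037918+0.122233i  (running Σ = -0.137082+0.016487i)
  m=0: +0.012637-0.000000i × -0.252980+0.000000i = -0.003197+0.000000i  (running Σ = -0.140279+0.016487i)
  m=1: -0.173979+0.424098i × -0.215307+0.177734i = -0.037918-0.122233i  (running Σ = -0.178197-0.105747i)
  m=2: -0.254826-0.251381i × +0.081106-0.420340i = -0.126333+0.086725i  (running Σ = -0.304530-0.019022i)
  m=3: +0.126669-0.053990i × +0.117236+0.214864i = +0.026451+0.020887i  (running Σ = -0.278079+0.001866i)
  m=4: +0.000386+0.028332i × -0.065488-0.026250i = +0.000718-0.001866i  (running Σ = -0.277361+0.000000i)
Σ over m = -0.277361+0.000000i; ×(4π/9) → -0.387269+0.000000i. Real part: -0.387269

-0.387269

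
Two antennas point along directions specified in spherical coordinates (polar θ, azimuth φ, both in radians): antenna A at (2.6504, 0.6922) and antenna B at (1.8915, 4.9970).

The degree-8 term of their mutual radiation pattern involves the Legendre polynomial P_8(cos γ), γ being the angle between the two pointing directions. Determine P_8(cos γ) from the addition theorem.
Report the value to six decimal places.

0.179395

Expand P_8 via completeness: Σ_{m} conj(Y_{8,m}) at Ω₁ times Y_{8,m} at Ω₂ —
  m=-8: Y*=(0.000928, -0.000857)  Y=(-0.220041, -0.258035)  product (-0.000425, -0.000051)
  m=-7: Y*=(-0.001252, 0.009359)  Y=(0.411146, -0.184337)  product (0.001210, 0.004079)
  m=-6: Y*=(-0.023448, -0.037467)  Y=(0.018407, 0.133642)  product (0.004576, -0.003823)
  m=-5: Y*=(0.137680, 0.045535)  Y=(0.294590, 0.043843)  product (0.038563, 0.019450)
  m=-4: Y*=(-0.313127, 0.122457)  Y=(-0.108286, 0.234653)  product (0.005172, -0.086737)
  m=-3: Y*=(0.249113, -0.449774)  Y=(0.142175, 0.123935)  product (0.091160, -0.033073)
  m=-2: Y*=(0.072145, 0.382559)  Y=(-0.246528, 0.157746)  product (-0.078133, -0.082931)
  m=-1: Y*=(0.116481, 0.096567)  Y=(0.038372, 0.131164)  product (-0.008196, 0.018984)
  m=+0: Y*=(-0.450527, -0.000000)  Y=(-0.299284, 0.000000)  product (0.134835, 0.000000)
  m=+1: Y*=(-0.116481, 0.096567)  Y=(-0.038372, 0.131164)  product (-0.008196, -0.018984)
  m=+2: Y*=(0.072145, -0.382559)  Y=(-0.246528, -0.157746)  product (-0.078133, 0.082931)
  m=+3: Y*=(-0.249113, -0.449774)  Y=(-0.142175, 0.123935)  product (0.091160, 0.033073)
  m=+4: Y*=(-0.313127, -0.122457)  Y=(-0.108286, -0.234653)  product (0.005172, 0.086737)
  m=+5: Y*=(-0.137680, 0.045535)  Y=(-0.294590, 0.043843)  product (0.038563, -0.019450)
  m=+6: Y*=(-0.023448, 0.037467)  Y=(0.018407, -0.133642)  product (0.004576, 0.003823)
  m=+7: Y*=(0.001252, 0.009359)  Y=(-0.411146, -0.184337)  product (0.001210, -0.004079)
  m=+8: Y*=(0.000928, 0.000857)  Y=(-0.220041, 0.258035)  product (-0.000425, 0.000051)
Total Σ_m = (0.242688, 0.000000). Multiply by 0.739198: (0.179395, 0.000000). P_8(cos γ) = 0.179395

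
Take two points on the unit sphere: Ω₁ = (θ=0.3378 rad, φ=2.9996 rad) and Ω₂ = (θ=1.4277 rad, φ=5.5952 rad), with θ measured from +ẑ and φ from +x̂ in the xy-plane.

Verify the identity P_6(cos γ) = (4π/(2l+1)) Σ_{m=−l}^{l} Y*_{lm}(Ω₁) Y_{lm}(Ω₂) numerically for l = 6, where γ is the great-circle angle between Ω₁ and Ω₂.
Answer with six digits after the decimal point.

Expand P_6 via completeness: Σ_{m} conj(Y_{6,m}) at Ω₁ times Y_{6,m} at Ω₂ —
  [-6]  conj(Y_{6,-6})(Ω₁) = 0.00042 - 0.00048j ; Y_{6,-6}(Ω₂) = -0.25061 - 0.37881j ; Δ = -0.00029 - 0.00004j
  [-5]  conj(Y_{6,-5})(Ω₁) = -0.00479 + 0.00411j ; Y_{6,-5}(Ω₂) = -0.21669 - 0.06663j ; Δ = 0.00131 - 0.00057j
  [-4]  conj(Y_{6,-4})(Ω₁) = 0.03190 - 0.02036j ; Y_{6,-4}(Ω₂) = 0.24589 - 0.10097j ; Δ = 0.00579 - 0.00823j
  [-3]  conj(Y_{6,-3})(Ω₁) = -0.13836 + 0.06278j ; Y_{6,-3}(Ω₂) = 0.11839 - 0.22027j ; Δ = -0.00255 + 0.03791j
  [-2]  conj(Y_{6,-2})(Ω₁) = 0.38206 - 0.11151j ; Y_{6,-2}(Ω₂) = 0.04000 + 0.20272j ; Δ = 0.03789 + 0.07299j
  [-1]  conj(Y_{6,-1})(Ω₁) = -0.56671 + 0.08101j ; Y_{6,-1}(Ω₂) = 0.19782 + 0.16260j ; Δ = -0.12528 - 0.07612j
  [+0]  conj(Y_{6,0})(Ω₁) = 0.11454 + 0.00000j ; Y_{6,0}(Ω₂) = -0.19026 + 0.00000j ; Δ = -0.02179 + 0.00000j
  [+1]  conj(Y_{6,1})(Ω₁) = 0.56671 + 0.08101j ; Y_{6,1}(Ω₂) = -0.19782 + 0.16260j ; Δ = -0.12528 + 0.07612j
  [+2]  conj(Y_{6,2})(Ω₁) = 0.38206 + 0.11151j ; Y_{6,2}(Ω₂) = 0.04000 - 0.20272j ; Δ = 0.03789 - 0.07299j
  [+3]  conj(Y_{6,3})(Ω₁) = 0.13836 + 0.06278j ; Y_{6,3}(Ω₂) = -0.11839 - 0.22027j ; Δ = -0.00255 - 0.03791j
  [+4]  conj(Y_{6,4})(Ω₁) = 0.03190 + 0.02036j ; Y_{6,4}(Ω₂) = 0.24589 + 0.10097j ; Δ = 0.00579 + 0.00823j
  [+5]  conj(Y_{6,5})(Ω₁) = 0.00479 + 0.00411j ; Y_{6,5}(Ω₂) = 0.21669 - 0.06663j ; Δ = 0.00131 + 0.00057j
  [+6]  conj(Y_{6,6})(Ω₁) = 0.00042 + 0.00048j ; Y_{6,6}(Ω₂) = -0.25061 + 0.37881j ; Δ = -0.00029 + 0.00004j
Accumulated sum -0.18805 + 0.00000j; after 4π/(2l+1) scaling, -0.18178 + 0.00000j ⇒ P_6 = -0.181780

-0.181780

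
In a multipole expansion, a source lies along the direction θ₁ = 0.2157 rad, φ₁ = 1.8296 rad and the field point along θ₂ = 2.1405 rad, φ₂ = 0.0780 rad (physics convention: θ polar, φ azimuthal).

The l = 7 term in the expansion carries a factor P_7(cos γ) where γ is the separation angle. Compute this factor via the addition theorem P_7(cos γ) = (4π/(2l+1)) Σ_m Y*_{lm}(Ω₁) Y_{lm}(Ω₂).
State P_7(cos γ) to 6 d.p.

Term-by-term m-sum for l=7 (normalisation 4π/15 = 0.837758):
  m=-7: +0.000010+0.000002i × +0.128285-0.077948i = +0.000001-0.000000i  (running Σ = +0.000001-0.000000i)
  m=-6: -0.000003-0.000176i × -0.321086+0.162293i = +0.000030+0.000056i  (running Σ = +0.000031+0.000055i)
  m=-5: -0.001808+0.000514i × +0.399739-0.164315i = -0.000638+0.000502i  (running Σ = -0.000607+0.000558i)
  m=-4: +0.007220+0.012166i × -0.148141+0.047780i = -0.001651-0.001457i  (running Σ = -0.002258-0.000900i)
  m=-3: +0.053375-0.054343i × -0.263307+0.062764i = -0.010643+0.017659i  (running Σ = -0.012901+0.016759i)
  m=-2: -0.244809-0.139392i × +0.289582-0.045545i = -0.077241-0.029215i  (running Σ = -0.090142-0.012456i)
  m=-1: -0.160352+0.605693i × +0.157774-0.012331i = -0.017830+0.097540i  (running Σ = -0.107973+0.085084i)
  m=0: +0.487620-0.000000i × -0.314952+0.000000i = -0.153577+0.000000i  (running Σ = -0.261549+0.085084i)
  m=1: +0.160352+0.605693i × -0.157774-0.012331i = -0.017830-0.097540i  (running Σ = -0.279380-0.012456i)
  m=2: -0.244809+0.139392i × +0.289582+0.045545i = -0.077241+0.029215i  (running Σ = -0.356621+0.016759i)
  m=3: -0.053375-0.054343i × +0.263307+0.062764i = -0.010643-0.017659i  (running Σ = -0.367264-0.000900i)
  m=4: +0.007220-0.012166i × -0.148141-0.047780i = -0.001651+0.001457i  (running Σ = -0.368915+0.000558i)
  m=5: +0.001808+0.000514i × -0.399739-0.164315i = -0.000638-0.000502i  (running Σ = -0.369553+0.000055i)
  m=6: -0.000003+0.000176i × -0.321086-0.162293i = +0.000030-0.000056i  (running Σ = -0.369523-0.000000i)
  m=7: -0.000010+0.000002i × -0.128285-0.077948i = +0.000001+0.000000i  (running Σ = -0.369522+0.000000i)
Accumulated sum -0.369522+0.000000i; after 4π/(2l+1) scaling, -0.309570+0.000000i ⇒ P_7 = -0.309570

-0.309570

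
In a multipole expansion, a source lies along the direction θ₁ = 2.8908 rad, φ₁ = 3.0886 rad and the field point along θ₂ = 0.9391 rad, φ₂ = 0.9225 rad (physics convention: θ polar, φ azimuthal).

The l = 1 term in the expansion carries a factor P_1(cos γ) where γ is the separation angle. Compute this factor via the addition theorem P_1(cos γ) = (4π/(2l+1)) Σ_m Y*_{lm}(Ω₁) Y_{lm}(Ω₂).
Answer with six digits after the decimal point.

Term-by-term m-sum for l=1 (normalisation 4π/3 = 4.188790):
  term(m=-1) = -0.013406+0.019794i   from Y*(Ω₁)=-0.085622+0.004542i, Y(Ω₂)=+0.168362-0.222254i
  term(m=+0) = -0.136565-0.000000i   from Y*(Ω₁)=-0.473317-0.000000i, Y(Ω₂)=+0.288527+0.000000i
  term(m=+1) = -0.013406-0.019794i   from Y*(Ω₁)=+0.085622+0.004542i, Y(Ω₂)=-0.168362-0.222254i
Accumulated sum -0.163377+0.000000i; after 4π/(2l+1) scaling, -0.684351+0.000000i ⇒ P_1 = -0.684351

-0.684351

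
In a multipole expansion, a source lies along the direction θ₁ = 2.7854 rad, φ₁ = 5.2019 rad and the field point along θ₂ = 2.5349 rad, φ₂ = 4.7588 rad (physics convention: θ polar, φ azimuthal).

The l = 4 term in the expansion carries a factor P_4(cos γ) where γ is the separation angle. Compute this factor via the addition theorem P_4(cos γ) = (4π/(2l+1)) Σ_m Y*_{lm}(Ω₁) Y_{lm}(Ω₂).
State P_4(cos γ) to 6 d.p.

Summing Y*_{l m}(θ₁,φ₁)·Y_{l m}(θ₂,φ₂) over m ∈ [−4, 4]; prefactor 4π/(2·4+1) = 1.396263:
  m=-4: -0.002471+0.006059i × +0.045961-0.008632i = -0.000061+0.000300i  (running Σ = -0.000061+0.000300i)
  m=-3: +0.049482-0.005078i × +0.026450+0.188743i = +0.002267+0.009205i  (running Σ = +0.002206+0.009505i)
  m=-2: -0.116833-0.173825i × -0.403275+0.037541i = +0.053641+0.065713i  (running Σ = +0.055847+0.075218i)
  m=-1: -0.228916+0.429678i × -0.017729-0.381724i = +0.168077+0.079765i  (running Σ = +0.223924+0.154983i)
  m=0: +0.386499-0.000000i × -0.137989+0.000000i = -0.053332+0.000000i  (running Σ = +0.170592+0.154983i)
  m=1: +0.228916+0.429678i × +0.017729-0.381724i = +0.168077-0.079765i  (running Σ = +0.338669+0.075218i)
  m=2: -0.116833+0.173825i × -0.403275-0.037541i = +0.053641-0.065713i  (running Σ = +0.392310+0.009505i)
  m=3: -0.049482-0.005078i × -0.026450+0.188743i = +0.002267-0.009205i  (running Σ = +0.394578+0.000300i)
  m=4: -0.002471-0.006059i × +0.045961+0.008632i = -0.000061-0.000300i  (running Σ = +0.394516+0.000000i)
Accumulated sum +0.394516+0.000000i; after 4π/(2l+1) scaling, +0.550849+0.000000i ⇒ P_4 = 0.550849

0.550849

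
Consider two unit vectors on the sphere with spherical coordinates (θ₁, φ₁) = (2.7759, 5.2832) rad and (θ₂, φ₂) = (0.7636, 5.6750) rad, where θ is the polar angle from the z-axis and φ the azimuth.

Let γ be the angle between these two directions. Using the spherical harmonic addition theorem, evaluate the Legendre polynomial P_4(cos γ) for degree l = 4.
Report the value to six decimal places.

-0.197895

Term-by-term m-sum for l=4 (normalisation 4π/9 = 1.396263):
  [-4]  conj(Y_{4,-4})(Ω₁) = -0.004730+0.005476i ; Y_{4,-4}(Ω₂) = -0.076822+0.065877i ; Δ = +0.000003-0.000732i
  [-3]  conj(Y_{4,-3})(Ω₁) = +0.052916+0.007545i ; Y_{4,-3}(Ω₂) = -0.075061+0.289421i ; Δ = -0.006156+0.014749i
  [-2]  conj(Y_{4,-2})(Ω₁) = -0.090869-0.198568i ; Y_{4,-2}(Ω₂) = +0.147265+0.397958i ; Δ = +0.065640-0.065404i
  [-1]  conj(Y_{4,-1})(Ω₁) = -0.265042+0.412765i ; Y_{4,-1}(Ω₂) = +0.126556+0.088111i ; Δ = -0.069912+0.028885i
  [+0]  conj(Y_{4,0})(Ω₁) = +0.365734-0.000000i ; Y_{4,0}(Ω₂) = -0.330519+0.000000i ; Δ = -0.120882+0.000000i
  [+1]  conj(Y_{4,1})(Ω₁) = +0.265042+0.412765i ; Y_{4,1}(Ω₂) = -0.126556+0.088111i ; Δ = -0.069912-0.028885i
  [+2]  conj(Y_{4,2})(Ω₁) = -0.090869+0.198568i ; Y_{4,2}(Ω₂) = +0.147265-0.397958i ; Δ = +0.065640+0.065404i
  [+3]  conj(Y_{4,3})(Ω₁) = -0.052916+0.007545i ; Y_{4,3}(Ω₂) = +0.075061+0.289421i ; Δ = -0.006156-0.014749i
  [+4]  conj(Y_{4,4})(Ω₁) = -0.004730-0.005476i ; Y_{4,4}(Ω₂) = -0.076822-0.065877i ; Δ = +0.000003+0.000732i
Accumulated sum -0.141732+0.000000i; after 4π/(2l+1) scaling, -0.197895+0.000000i ⇒ P_4 = -0.197895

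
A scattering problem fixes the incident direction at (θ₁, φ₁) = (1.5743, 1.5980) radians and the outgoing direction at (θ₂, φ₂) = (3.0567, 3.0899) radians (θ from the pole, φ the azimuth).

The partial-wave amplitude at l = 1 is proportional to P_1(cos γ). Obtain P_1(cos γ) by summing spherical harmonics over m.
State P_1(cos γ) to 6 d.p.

Expand P_1 via completeness: Σ_{m} conj(Y_{1,m}) at Ω₁ times Y_{1,m} at Ω₂ —
  [-1]  conj(Y_{1,-1})(Ω₁) = (-0.009397, 0.345364) ; Y_{1,-1}(Ω₂) = (-0.029256, -0.001514) ; Δ = (0.000798, -0.010090)
  [+0]  conj(Y_{1,0})(Ω₁) = (-0.001712, -0.000000) ; Y_{1,0}(Ω₂) = (-0.486843, 0.000000) ; Δ = (0.000833, 0.000000)
  [+1]  conj(Y_{1,1})(Ω₁) = (0.009397, 0.345364) ; Y_{1,1}(Ω₂) = (0.029256, -0.001514) ; Δ = (0.000798, 0.010090)
Total Σ_m = (0.002429, 0.000000). Multiply by 4.188790: (0.010174, 0.000000). P_1(cos γ) = 0.010174

0.010174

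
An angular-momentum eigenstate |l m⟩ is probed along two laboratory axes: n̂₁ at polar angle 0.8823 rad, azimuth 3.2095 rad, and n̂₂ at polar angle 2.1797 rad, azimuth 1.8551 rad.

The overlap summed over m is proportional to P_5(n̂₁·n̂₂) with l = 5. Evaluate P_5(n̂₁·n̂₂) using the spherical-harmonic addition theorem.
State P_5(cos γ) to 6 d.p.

Summing Y*_{l m}(θ₁,φ₁)·Y_{l m}(θ₂,φ₂) over m ∈ [−5, 5]; prefactor 4π/(2·5+1) = 1.142397:
  [-5]  conj(Y_{5,-5})(Ω₁) = -0.12016 - 0.04244j ; Y_{5,-5}(Ω₂) = -0.17044 - 0.02563j ; Δ = 0.01939 + 0.01031j
  [-4]  conj(Y_{5,-4})(Ω₁) = 0.31943 + 0.08897j ; Y_{5,-4}(Ω₂) = -0.15967 + 0.34489j ; Δ = -0.08169 + 0.09596j
  [-3]  conj(Y_{5,-3})(Ω₁) = -0.41080 - 0.08487j ; Y_{5,-3}(Ω₂) = 0.27962 + 0.24420j ; Δ = -0.09414 - 0.12405j
  [-2]  conj(Y_{5,-2})(Ω₁) = 0.13431 + 0.01835j ; Y_{5,-2}(Ω₂) = -0.01020 + 0.00652j ; Δ = -0.00149 + 0.00069j
  [-1]  conj(Y_{5,-1})(Ω₁) = 0.30334 + 0.02063j ; Y_{5,-1}(Ω₂) = 0.09819 + 0.33603j ; Δ = 0.02285 + 0.10396j
  [+0]  conj(Y_{5,0})(Ω₁) = -0.22231 + 0.00000j ; Y_{5,0}(Ω₂) = 0.07744 + 0.00000j ; Δ = -0.01722 + 0.00000j
  [+1]  conj(Y_{5,1})(Ω₁) = -0.30334 + 0.02063j ; Y_{5,1}(Ω₂) = -0.09819 + 0.33603j ; Δ = 0.02285 - 0.10396j
  [+2]  conj(Y_{5,2})(Ω₁) = 0.13431 - 0.01835j ; Y_{5,2}(Ω₂) = -0.01020 - 0.00652j ; Δ = -0.00149 - 0.00069j
  [+3]  conj(Y_{5,3})(Ω₁) = 0.41080 - 0.08487j ; Y_{5,3}(Ω₂) = -0.27962 + 0.24420j ; Δ = -0.09414 + 0.12405j
  [+4]  conj(Y_{5,4})(Ω₁) = 0.31943 - 0.08897j ; Y_{5,4}(Ω₂) = -0.15967 - 0.34489j ; Δ = -0.08169 - 0.09596j
  [+5]  conj(Y_{5,5})(Ω₁) = 0.12016 - 0.04244j ; Y_{5,5}(Ω₂) = 0.17044 - 0.02563j ; Δ = 0.01939 - 0.01031j
Accumulated sum -0.28736 - 0.00000j; after 4π/(2l+1) scaling, -0.32828 - 0.00000j ⇒ P_5 = -0.328280

-0.328280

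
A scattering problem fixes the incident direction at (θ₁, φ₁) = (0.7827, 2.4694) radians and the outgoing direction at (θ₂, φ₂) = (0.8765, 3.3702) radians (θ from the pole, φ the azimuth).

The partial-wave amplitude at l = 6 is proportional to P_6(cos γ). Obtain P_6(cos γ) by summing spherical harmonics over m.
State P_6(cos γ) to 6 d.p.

Expand P_6 via completeness: Σ_{m} conj(Y_{6,m}) at Ω₁ times Y_{6,m} at Ω₂ —
  term(m=-6) = 0.00377 + 0.00455j   from Y*(Ω₁)=-0.03732 + 0.04623j, Y(Ω₂)=0.01969 - 0.09755j
  term(m=-5) = -0.01229 + 0.05811j   from Y*(Ω₁)=0.20197 - 0.04503j, Y(Ω₂)=-0.11907 + 0.26116j
  term(m=-4) = -0.15602 + 0.07761j   from Y*(Ω₁)=-0.35940 - 0.17486j, Y(Ω₂)=0.26606 - 0.34540j
  term(m=-3) = -0.10547 - 0.04955j   from Y*(Ω₁)=0.17666 + 0.36968j, Y(Ω₂)=-0.22010 + 0.18011j
  term(m=-2) = 0.00174 + 0.00739j   from Y*(Ω₁)=0.01057 - 0.04588j, Y(Ω₂)=-0.14466 + 0.07117j
  term(m=-1) = 0.07902 - 0.09974j   from Y*(Ω₁)=0.28071 - 0.22340j, Y(Ω₂)=0.34547 - 0.08038j
  term(m=+0) = -0.01041 + 0.00000j   from Y*(Ω₁)=-0.15727 + 0.00000j, Y(Ω₂)=0.06619 + 0.00000j
  term(m=+1) = 0.07902 + 0.09974j   from Y*(Ω₁)=-0.28071 - 0.22340j, Y(Ω₂)=-0.34547 - 0.08038j
  term(m=+2) = 0.00174 - 0.00739j   from Y*(Ω₁)=0.01057 + 0.04588j, Y(Ω₂)=-0.14466 - 0.07117j
  term(m=+3) = -0.10547 + 0.04955j   from Y*(Ω₁)=-0.17666 + 0.36968j, Y(Ω₂)=0.22010 + 0.18011j
  term(m=+4) = -0.15602 - 0.07761j   from Y*(Ω₁)=-0.35940 + 0.17486j, Y(Ω₂)=0.26606 + 0.34540j
  term(m=+5) = -0.01229 - 0.05811j   from Y*(Ω₁)=-0.20197 - 0.04503j, Y(Ω₂)=0.11907 + 0.26116j
  term(m=+6) = 0.00377 - 0.00455j   from Y*(Ω₁)=-0.03732 - 0.04623j, Y(Ω₂)=0.01969 + 0.09755j
Accumulated sum -0.38889 - 0.00000j; after 4π/(2l+1) scaling, -0.37592 - 0.00000j ⇒ P_6 = -0.375921

-0.375921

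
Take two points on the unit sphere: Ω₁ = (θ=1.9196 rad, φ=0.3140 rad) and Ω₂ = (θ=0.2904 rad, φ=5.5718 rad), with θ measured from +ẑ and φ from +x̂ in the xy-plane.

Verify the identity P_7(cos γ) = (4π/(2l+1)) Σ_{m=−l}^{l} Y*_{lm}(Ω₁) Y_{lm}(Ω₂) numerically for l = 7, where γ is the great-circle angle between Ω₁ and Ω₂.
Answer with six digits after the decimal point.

Expand P_7 via completeness: Σ_{m} conj(Y_{7,m}) at Ω₁ times Y_{7,m} at Ω₂ —
  term(m=-7) = (0.000016, 0.000020)   from Y*(Ω₁)=(-0.189997, 0.262122), Y(Ω₂)=(0.000021, -0.000076)
  term(m=-6) = (-0.000432, 0.000057)   from Y*(Ω₁)=(0.135729, -0.419094), Y(Ω₂)=(-0.000424, -0.000892)
  term(m=-5) = (0.000434, -0.000986)   from Y*(Ω₁)=(0.000111, 0.139471), Y(Ω₂)=(-0.007066, -0.003116)
  term(m=-4) = (-0.007020, -0.010026)   from Y*(Ω₁)=(0.089740, 0.275595), Y(Ω₂)=(-0.040390, 0.012320)
  term(m=-3) = (0.041305, -0.002707)   from Y*(Ω₁)=(-0.148973, -0.204838), Y(Ω₂)=(-0.087275, 0.138173)
  term(m=-2) = (0.037967, -0.072932)   from Y*(Ω₁)=(-0.156769, -0.113823), Y(Ω₂)=(0.062595, 0.419772)
  term(m=-1) = (0.090107, 0.148493)   from Y*(Ω₁)=(0.268279, 0.087122), Y(Ω₂)=(0.466427, 0.402032)
  term(m=+0) = (0.021807, 0.000000)   from Y*(Ω₁)=(0.162826, -0.000000), Y(Ω₂)=(0.133928, 0.000000)
  term(m=+1) = (0.090107, -0.148493)   from Y*(Ω₁)=(-0.268279, 0.087122), Y(Ω₂)=(-0.466427, 0.402032)
  term(m=+2) = (0.037967, 0.072932)   from Y*(Ω₁)=(-0.156769, 0.113823), Y(Ω₂)=(0.062595, -0.419772)
  term(m=+3) = (0.041305, 0.002707)   from Y*(Ω₁)=(0.148973, -0.204838), Y(Ω₂)=(0.087275, 0.138173)
  term(m=+4) = (-0.007020, 0.010026)   from Y*(Ω₁)=(0.089740, -0.275595), Y(Ω₂)=(-0.040390, -0.012320)
  term(m=+5) = (0.000434, 0.000986)   from Y*(Ω₁)=(-0.000111, 0.139471), Y(Ω₂)=(0.007066, -0.003116)
  term(m=+6) = (-0.000432, -0.000057)   from Y*(Ω₁)=(0.135729, 0.419094), Y(Ω₂)=(-0.000424, 0.000892)
  term(m=+7) = (0.000016, -0.000020)   from Y*(Ω₁)=(0.189997, 0.262122), Y(Ω₂)=(-0.000021, -0.000076)
Total Σ_m = (0.346560, 0.000000). Multiply by 0.837758: (0.290334, 0.000000). P_7(cos γ) = 0.290334

0.290334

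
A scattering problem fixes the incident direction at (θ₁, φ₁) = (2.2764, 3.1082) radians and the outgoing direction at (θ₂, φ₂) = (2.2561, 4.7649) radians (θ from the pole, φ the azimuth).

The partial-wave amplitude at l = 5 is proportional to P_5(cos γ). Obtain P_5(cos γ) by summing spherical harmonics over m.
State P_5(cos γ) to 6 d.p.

0.314489

Addition theorem: P_5(cos γ) = (4π/11) Σ_m Y*_{lm}(Ω₁) Y_{lm}(Ω₂), m = −5…5:
  m=-5: -0.116980+0.019715i × +0.033512+0.124692i = -0.006379-0.013926i  (running Σ = -0.006379-0.013926i)
  m=-4: -0.316740+0.042561i × -0.326440+0.069593i = +0.100435-0.035936i  (running Σ = +0.094056-0.049862i)
  m=-3: -0.422827+0.042500i × -0.065617-0.413078i = +0.045301+0.171872i  (running Σ = +0.139357+0.122009i)
  m=-2: -0.166249+0.011119i × +0.128983-0.013596i = -0.021292+0.003695i  (running Σ = +0.118065+0.125704i)
  m=-1: +0.285973-0.009553i × -0.016118-0.306661i = -0.007539-0.087543i  (running Σ = +0.110526+0.038161i)
  m=0: +0.249979-0.000000i × +0.216964+0.000000i = +0.054236+0.000000i  (running Σ = +0.164762+0.038161i)
  m=1: -0.285973-0.009553i × +0.016118-0.306661i = -0.007539+0.087543i  (running Σ = +0.157224+0.125704i)
  m=2: -0.166249-0.011119i × +0.128983+0.013596i = -0.021292-0.003695i  (running Σ = +0.135931+0.122009i)
  m=3: +0.422827+0.042500i × +0.065617-0.413078i = +0.045301-0.171872i  (running Σ = +0.181232-0.049862i)
  m=4: -0.316740-0.042561i × -0.326440-0.069593i = +0.100435+0.035936i  (running Σ = +0.281667-0.013926i)
  m=5: +0.116980+0.019715i × -0.033512+0.124692i = -0.006379+0.013926i  (running Σ = +0.275288+0.000000i)
Σ over m = +0.275288+0.000000i; ×(4π/11) → +0.314489+0.000000i. Real part: 0.314489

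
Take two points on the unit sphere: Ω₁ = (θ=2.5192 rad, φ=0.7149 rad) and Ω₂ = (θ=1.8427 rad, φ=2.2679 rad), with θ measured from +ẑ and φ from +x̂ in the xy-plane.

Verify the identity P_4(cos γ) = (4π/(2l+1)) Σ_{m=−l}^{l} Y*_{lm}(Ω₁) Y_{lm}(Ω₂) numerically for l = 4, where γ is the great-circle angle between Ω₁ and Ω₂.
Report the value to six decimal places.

Term-by-term m-sum for l=4 (normalisation 4π/9 = 1.396263):
  term(m=-4) = (0.019426, 0.001385)   from Y*(Ω₁)=(-0.049098, 0.014224), Y(Ω₂)=(-0.357482, -0.131780)
  term(m=-3) = (-0.003231, 0.060454)   from Y*(Ω₁)=(0.109396, -0.169215), Y(Ω₂)=(-0.260660, 0.149422)
  term(m=-2) = (0.063226, 0.002251)   from Y*(Ω₁)=(0.057853, 0.407591), Y(Ω₂)=(0.026997, -0.151289)
  term(m=-1) = (-0.001974, 0.110900)   from Y*(Ω₁)=(-0.274293, -0.238110), Y(Ω₂)=(-0.196047, -0.234128)
  term(m=+0) = (-0.017683, -0.000000)   from Y*(Ω₁)=(-0.164162, -0.000000), Y(Ω₂)=(0.107717, 0.000000)
  term(m=+1) = (-0.001974, -0.110900)   from Y*(Ω₁)=(0.274293, -0.238110), Y(Ω₂)=(0.196047, -0.234128)
  term(m=+2) = (0.063226, -0.002251)   from Y*(Ω₁)=(0.057853, -0.407591), Y(Ω₂)=(0.026997, 0.151289)
  term(m=+3) = (-0.003231, -0.060454)   from Y*(Ω₁)=(-0.109396, -0.169215), Y(Ω₂)=(0.260660, 0.149422)
  term(m=+4) = (0.019426, -0.001385)   from Y*(Ω₁)=(-0.049098, -0.014224), Y(Ω₂)=(-0.357482, 0.131780)
Accumulated sum (0.137212, 0.000000); after 4π/(2l+1) scaling, (0.191584, 0.000000) ⇒ P_4 = 0.191584

0.191584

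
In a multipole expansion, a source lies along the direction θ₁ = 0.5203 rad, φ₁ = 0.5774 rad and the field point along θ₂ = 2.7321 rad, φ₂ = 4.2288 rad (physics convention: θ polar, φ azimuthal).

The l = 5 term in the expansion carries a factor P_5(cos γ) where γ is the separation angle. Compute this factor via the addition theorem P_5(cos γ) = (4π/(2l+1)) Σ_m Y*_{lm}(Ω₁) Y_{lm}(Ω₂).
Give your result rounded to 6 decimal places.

-0.579797

Term-by-term m-sum for l=5 (normalisation 4π/11 = 1.142397):
  m=-5: Y*=-0.01364 + 0.00355j  Y=-0.00307 - 0.00348j  product 0.00005 + 0.00004j
  m=-4: Y*=-0.05238 + 0.05751j  Y=0.01203 - 0.03162j  product 0.00119 + 0.00235j
  m=-3: Y*=-0.03945 + 0.24231j  Y=0.14249 - 0.01719j  product -0.00146 + 0.03520j
  m=-2: Y*=0.18484 + 0.41839j  Y=0.21325 + 0.30930j  product -0.08999 + 0.14639j
  m=-1: Y*=0.31520 + 0.20534j  Y=-0.24245 + 0.46165j  product -0.17121 + 0.09573j
  m=+0: Y*=-0.20215 + 0.00000j  Y=-0.07574 + 0.00000j  product 0.01531 + 0.00000j
  m=+1: Y*=-0.31520 + 0.20534j  Y=0.24245 + 0.46165j  product -0.17121 - 0.09573j
  m=+2: Y*=0.18484 - 0.41839j  Y=0.21325 - 0.30930j  product -0.08999 - 0.14639j
  m=+3: Y*=0.03945 + 0.24231j  Y=-0.14249 - 0.01719j  product -0.00146 - 0.03520j
  m=+4: Y*=-0.05238 - 0.05751j  Y=0.01203 + 0.03162j  product 0.00119 - 0.00235j
  m=+5: Y*=0.01364 + 0.00355j  Y=0.00307 - 0.00348j  product 0.00005 - 0.00004j
Accumulated sum -0.50753 + 0.00000j; after 4π/(2l+1) scaling, -0.57980 + 0.00000j ⇒ P_5 = -0.579797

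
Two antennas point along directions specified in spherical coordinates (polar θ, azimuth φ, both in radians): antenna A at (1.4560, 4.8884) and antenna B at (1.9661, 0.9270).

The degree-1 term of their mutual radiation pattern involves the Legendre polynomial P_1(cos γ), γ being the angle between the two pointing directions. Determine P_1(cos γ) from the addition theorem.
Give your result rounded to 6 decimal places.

Term-by-term m-sum for l=1 (normalisation 4π/3 = 4.188790):
  term(m=-1) = -0.074675-0.079999i   from Y*(Ω₁)=+0.060099-0.337917i, Y(Ω₂)=+0.191385-0.255023i
  term(m=+0) = -0.010530+0.000000i   from Y*(Ω₁)=+0.055967-0.000000i, Y(Ω₂)=-0.188155+0.000000i
  term(m=+1) = -0.074675+0.079999i   from Y*(Ω₁)=-0.060099-0.337917i, Y(Ω₂)=-0.191385-0.255023i
Total Σ_m = -0.159880+0.000000i. Multiply by 4.188790: -0.669703+0.000000i. P_1(cos γ) = -0.669703

-0.669703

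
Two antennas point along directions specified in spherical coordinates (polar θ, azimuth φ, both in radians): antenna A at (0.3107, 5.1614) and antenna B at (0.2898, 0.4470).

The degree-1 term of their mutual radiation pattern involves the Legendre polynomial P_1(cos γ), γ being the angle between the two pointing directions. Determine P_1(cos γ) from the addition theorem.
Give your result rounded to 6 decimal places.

Expand P_1 via completeness: Σ_{m} conj(Y_{1,m}) at Ω₁ times Y_{1,m} at Ω₂ —
  term(m=-1) = 0.00002 - 0.01043j   from Y*(Ω₁)=0.04585 - 0.09516j, Y(Ω₂)=0.08903 - 0.04268j
  term(m=+0) = 0.21782 + 0.00000j   from Y*(Ω₁)=0.46521 + 0.00000j, Y(Ω₂)=0.46823 + 0.00000j
  term(m=+1) = 0.00002 + 0.01043j   from Y*(Ω₁)=-0.04585 - 0.09516j, Y(Ω₂)=-0.08903 - 0.04268j
Σ over m = 0.21787 + 0.00000j; ×(4π/3) → 0.91259 + 0.00000j. Real part: 0.912593

0.912593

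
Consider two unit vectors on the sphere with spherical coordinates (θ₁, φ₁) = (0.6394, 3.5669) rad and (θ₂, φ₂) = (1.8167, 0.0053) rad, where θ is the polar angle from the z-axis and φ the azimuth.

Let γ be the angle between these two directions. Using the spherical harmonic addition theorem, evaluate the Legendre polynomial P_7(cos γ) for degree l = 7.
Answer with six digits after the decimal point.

-0.068246

Term-by-term m-sum for l=7 (normalisation 4π/15 = 0.837758):
  m=-7: +0.013288-0.002205i × +0.403506-0.014977i = +0.005329-0.001089i  (running Σ = +0.005329-0.001089i)
  m=-6: -0.056329+0.037695i × -0.378998+0.012056i = +0.020894-0.014965i  (running Σ = +0.026223-0.016054i)
  m=-5: +0.107952-0.173826i × -0.072298+0.001916i = -0.007472+0.012774i  (running Σ = +0.018751-0.003280i)
  m=-4: -0.052158+0.397610i × +0.352424-0.007472i = -0.015410+0.140517i  (running Σ = +0.003341+0.137237i)
  m=-3: -0.135229-0.445229i × -0.041278+0.000656i = +0.005874+0.018289i  (running Σ = +0.009215+0.155526i)
  m=-2: +0.102079+0.116344i × -0.321867+0.003412i = -0.033253-0.037099i  (running Σ = -0.024038+0.118427i)
  m=-1: +0.304653+0.137994i × +0.083699-0.000444i = +0.025560+0.011415i  (running Σ = +0.001523+0.129842i)
  m=0: -0.272193-0.000000i × +0.310470+0.000000i = -0.084508-0.000000i  (running Σ = -0.082985+0.129842i)
  m=1: -0.304653+0.137994i × -0.083699-0.000444i = +0.025560-0.011415i  (running Σ = -0.057425+0.118427i)
  m=2: +0.102079-0.116344i × -0.321867-0.003412i = -0.033253+0.037099i  (running Σ = -0.090678+0.155526i)
  m=3: +0.135229-0.445229i × +0.041278+0.000656i = +0.005874-0.018289i  (running Σ = -0.084804+0.137237i)
  m=4: -0.052158-0.397610i × +0.352424+0.007472i = -0.015410-0.140517i  (running Σ = -0.100214-0.003280i)
  m=5: -0.107952-0.173826i × +0.072298+0.001916i = -0.007472-0.012774i  (running Σ = -0.107686-0.016054i)
  m=6: -0.056329-0.037695i × -0.378998-0.012056i = +0.020894+0.014965i  (running Σ = -0.086792-0.001089i)
  m=7: -0.013288-0.002205i × -0.403506-0.014977i = +0.005329+0.001089i  (running Σ = -0.081463-0.000000i)
Σ over m = -0.081463-0.000000i; ×(4π/15) → -0.068246-0.000000i. Real part: -0.068246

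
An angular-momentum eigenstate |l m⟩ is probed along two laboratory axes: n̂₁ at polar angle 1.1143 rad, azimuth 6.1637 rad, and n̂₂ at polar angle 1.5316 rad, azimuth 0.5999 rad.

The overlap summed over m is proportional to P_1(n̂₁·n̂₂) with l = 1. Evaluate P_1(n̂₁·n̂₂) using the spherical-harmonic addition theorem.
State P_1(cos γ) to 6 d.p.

0.691941

Term-by-term m-sum for l=1 (normalisation 4π/3 = 4.188790):
  m=-1: +0.307905-0.036966i × +0.284949-0.194902i = +0.080533-0.070545i  (running Σ = +0.080533-0.070545i)
  m=0: +0.215379-0.000000i × +0.019147+0.000000i = +0.004124+0.000000i  (running Σ = +0.084656-0.070545i)
  m=1: -0.307905-0.036966i × -0.284949-0.194902i = +0.080533+0.070545i  (running Σ = +0.165189+0.000000i)
Σ over m = +0.165189+0.000000i; ×(4π/3) → +0.691941+0.000000i. Real part: 0.691941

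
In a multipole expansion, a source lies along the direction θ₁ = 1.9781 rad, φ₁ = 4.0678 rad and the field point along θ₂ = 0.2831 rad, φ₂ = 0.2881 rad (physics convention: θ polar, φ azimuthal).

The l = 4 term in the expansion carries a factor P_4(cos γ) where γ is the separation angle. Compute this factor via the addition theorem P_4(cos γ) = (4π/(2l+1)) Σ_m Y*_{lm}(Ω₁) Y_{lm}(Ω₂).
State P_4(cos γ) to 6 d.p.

Summing Y*_{l m}(θ₁,φ₁)·Y_{l m}(θ₂,φ₂) over m ∈ [−4, 4]; prefactor 4π/(2·4+1) = 1.396263:
  [-4]  conj(Y_{4,-4})(Ω₁) = -0.26596 - 0.16794j ; Y_{4,-4}(Ω₂) = 0.00109 - 0.00246j ; Δ = -0.00070 + 0.00047j
  [-3]  conj(Y_{4,-3})(Ω₁) = -0.35882 + 0.13628j ; Y_{4,-3}(Ω₂) = 0.01701 - 0.01993j ; Δ = -0.00339 + 0.00947j
  [-2]  conj(Y_{4,-2})(Ω₁) = -0.00772 + 0.02667j ; Y_{4,-2}(Ω₂) = 0.11937 - 0.07756j ; Δ = 0.00115 + 0.00378j
  [-1]  conj(Y_{4,-1})(Ω₁) = -0.19661 - 0.26155j ; Y_{4,-1}(Ω₂) = 0.42019 - 0.12452j ; Δ = -0.11518 - 0.08542j
  [+0]  conj(Y_{4,0})(Ω₁) = -0.08948 + 0.00000j ; Y_{4,0}(Ω₂) = 0.53866 + 0.00000j ; Δ = -0.04820 + 0.00000j
  [+1]  conj(Y_{4,1})(Ω₁) = 0.19661 - 0.26155j ; Y_{4,1}(Ω₂) = -0.42019 - 0.12452j ; Δ = -0.11518 + 0.08542j
  [+2]  conj(Y_{4,2})(Ω₁) = -0.00772 - 0.02667j ; Y_{4,2}(Ω₂) = 0.11937 + 0.07756j ; Δ = 0.00115 - 0.00378j
  [+3]  conj(Y_{4,3})(Ω₁) = 0.35882 + 0.13628j ; Y_{4,3}(Ω₂) = -0.01701 - 0.01993j ; Δ = -0.00339 - 0.00947j
  [+4]  conj(Y_{4,4})(Ω₁) = -0.26596 + 0.16794j ; Y_{4,4}(Ω₂) = 0.00109 + 0.00246j ; Δ = -0.00070 - 0.00047j
Σ over m = -0.28445 + 0.00000j; ×(4π/9) → -0.39716 + 0.00000j. Real part: -0.397162

-0.397162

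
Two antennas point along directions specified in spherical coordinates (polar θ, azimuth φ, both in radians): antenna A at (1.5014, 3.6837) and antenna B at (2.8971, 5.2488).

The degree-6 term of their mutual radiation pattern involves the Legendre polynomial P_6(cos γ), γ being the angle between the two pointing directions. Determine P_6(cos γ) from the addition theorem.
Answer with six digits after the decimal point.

Term-by-term m-sum for l=6 (normalisation 4π/13 = 0.966644):
  term(m=-6) = -0.000046-0.000002i   from Y*(Ω₁)=-0.473216-0.052768i, Y(Ω₂)=+0.000097-0.000007i
  term(m=-5) = -0.000004+0.000155i   from Y*(Ω₁)=+0.104161-0.047904i, Y(Ω₂)=-0.000599+0.001209i
  term(m=-4) = -0.003834-0.000087i   from Y*(Ω₁)=+0.188314-0.276661i, Y(Ω₂)=-0.006231-0.009618i
  term(m=-3) = -0.000149+0.008713i   from Y*(Ω₁)=-0.007334+0.131952i, Y(Ω₂)=+0.065888-0.002534i
  term(m=-2) = -0.075212-0.000857i   from Y*(Ω₁)=+0.138563+0.261932i, Y(Ω₂)=-0.121242+0.223005i
  term(m=-1) = -0.000458+0.080399i   from Y*(Ω₁)=-0.118557-0.071407i, Y(Ω₂)=-0.296886-0.499335i
  term(m=+0) = -0.134773-0.000000i   from Y*(Ω₁)=-0.286214-0.000000i, Y(Ω₂)=+0.470881+0.000000i
  term(m=+1) = -0.000458-0.080399i   from Y*(Ω₁)=+0.118557-0.071407i, Y(Ω₂)=+0.296886-0.499335i
  term(m=+2) = -0.075212+0.000857i   from Y*(Ω₁)=+0.138563-0.261932i, Y(Ω₂)=-0.121242-0.223005i
  term(m=+3) = -0.000149-0.008713i   from Y*(Ω₁)=+0.007334+0.131952i, Y(Ω₂)=-0.065888-0.002534i
  term(m=+4) = -0.003834+0.000087i   from Y*(Ω₁)=+0.188314+0.276661i, Y(Ω₂)=-0.006231+0.009618i
  term(m=+5) = -0.000004-0.000155i   from Y*(Ω₁)=-0.104161-0.047904i, Y(Ω₂)=+0.000599+0.001209i
  term(m=+6) = -0.000046+0.000002i   from Y*(Ω₁)=-0.473216+0.052768i, Y(Ω₂)=+0.000097+0.000007i
Σ over m = -0.294181+0.000000i; ×(4π/13) → -0.284368+0.000000i. Real part: -0.284368

-0.284368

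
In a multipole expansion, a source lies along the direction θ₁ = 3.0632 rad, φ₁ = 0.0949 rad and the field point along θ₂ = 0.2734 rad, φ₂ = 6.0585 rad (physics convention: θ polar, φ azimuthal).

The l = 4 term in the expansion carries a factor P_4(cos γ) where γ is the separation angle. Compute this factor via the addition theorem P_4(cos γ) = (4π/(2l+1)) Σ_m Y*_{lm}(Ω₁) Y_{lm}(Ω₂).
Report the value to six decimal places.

Term-by-term m-sum for l=4 (normalisation 4π/9 = 1.396263):
  term(m=-4) = +0.000000+0.000000i   from Y*(Ω₁)=+0.000015+0.000006i, Y(Ω₂)=+0.001464+0.001841i
  term(m=-3) = -0.000008-0.000012i   from Y*(Ω₁)=-0.000575-0.000168i, Y(Ω₂)=+0.018535+0.014807i
  term(m=-2) = +0.001313+0.000976i   from Y*(Ω₁)=+0.012002+0.002306i, Y(Ω₂)=+0.120590+0.058158i
  term(m=-1) = -0.059553-0.019708i   from Y*(Ω₁)=-0.145496-0.013849i, Y(Ω₂)=+0.418415+0.095626i
  term(m=+0) = +0.457395+0.000000i   from Y*(Ω₁)=+0.820473-0.000000i, Y(Ω₂)=+0.557477+0.000000i
  term(m=+1) = -0.059553+0.019708i   from Y*(Ω₁)=+0.145496-0.013849i, Y(Ω₂)=-0.418415+0.095626i
  term(m=+2) = +0.001313-0.000976i   from Y*(Ω₁)=+0.012002-0.002306i, Y(Ω₂)=+0.120590-0.058158i
  term(m=+3) = -0.000008+0.000012i   from Y*(Ω₁)=+0.000575-0.000168i, Y(Ω₂)=-0.018535+0.014807i
  term(m=+4) = +0.000000-0.000000i   from Y*(Ω₁)=+0.000015-0.000006i, Y(Ω₂)=+0.001464-0.001841i
Σ over m = +0.340898-0.000000i; ×(4π/9) → +0.475984-0.000000i. Real part: 0.475984

0.475984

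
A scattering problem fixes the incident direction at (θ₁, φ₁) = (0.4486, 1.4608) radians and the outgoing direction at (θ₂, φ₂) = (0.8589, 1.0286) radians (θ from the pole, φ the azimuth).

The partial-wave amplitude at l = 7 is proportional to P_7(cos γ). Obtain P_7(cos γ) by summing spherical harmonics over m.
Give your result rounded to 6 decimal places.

Term-by-term m-sum for l=7 (normalisation 4π/15 = 0.837758):
  term(m=-7) = (-0.000102, 0.000012)   from Y*(Ω₁)=(-0.001005, -0.001036), Y(Ω₂)=(0.043373, -0.056608)
  term(m=-6) = (-0.002204, 0.001347)   from Y*(Ω₁)=(-0.008864, 0.006879), Y(Ω₂)=(0.228800, 0.025637)
  term(m=-5) = (-0.012430, 0.018557)   from Y*(Ω₁)=(0.028119, 0.045865), Y(Ω₂)=(0.173305, 0.377273)
  term(m=-4) = (-0.011163, 0.070060)   from Y*(Ω₁)=(0.159915, -0.075282), Y(Ω₂)=(-0.225971, 0.331731)
  term(m=-3) = (0.004499, 0.015993)   from Y*(Ω₁)=(-0.127736, -0.372940), Y(Ω₂)=(-0.042080, -0.002350)
  term(m=-2) = (-0.118726, -0.139141)   from Y*(Ω₁)=(-0.516387, 0.115470), Y(Ω₂)=(0.161585, 0.305583)
  term(m=-1) = (-0.040363, -0.018619)   from Y*(Ω₁)=(0.024048, 0.217747), Y(Ω₂)=(-0.104703, 0.173804)
  term(m=+0) = (-0.116466, -0.000000)   from Y*(Ω₁)=(-0.397964, -0.000000), Y(Ω₂)=(0.292655, 0.000000)
  term(m=+1) = (-0.040363, 0.018619)   from Y*(Ω₁)=(-0.024048, 0.217747), Y(Ω₂)=(0.104703, 0.173804)
  term(m=+2) = (-0.118726, 0.139141)   from Y*(Ω₁)=(-0.516387, -0.115470), Y(Ω₂)=(0.161585, -0.305583)
  term(m=+3) = (0.004499, -0.015993)   from Y*(Ω₁)=(0.127736, -0.372940), Y(Ω₂)=(0.042080, -0.002350)
  term(m=+4) = (-0.011163, -0.070060)   from Y*(Ω₁)=(0.159915, 0.075282), Y(Ω₂)=(-0.225971, -0.331731)
  term(m=+5) = (-0.012430, -0.018557)   from Y*(Ω₁)=(-0.028119, 0.045865), Y(Ω₂)=(-0.173305, 0.377273)
  term(m=+6) = (-0.002204, -0.001347)   from Y*(Ω₁)=(-0.008864, -0.006879), Y(Ω₂)=(0.228800, -0.025637)
  term(m=+7) = (-0.000102, -0.000012)   from Y*(Ω₁)=(0.001005, -0.001036), Y(Ω₂)=(-0.043373, -0.056608)
Σ over m = (-0.477448, -0.000000); ×(4π/15) → (-0.399986, -0.000000). Real part: -0.399986

-0.399986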